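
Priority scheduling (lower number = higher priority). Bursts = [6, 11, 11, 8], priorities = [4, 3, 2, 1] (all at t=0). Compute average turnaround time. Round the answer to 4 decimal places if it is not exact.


Sort by priority (ascending = highest first):
Order: [(1, 8), (2, 11), (3, 11), (4, 6)]
Completion times:
  Priority 1, burst=8, C=8
  Priority 2, burst=11, C=19
  Priority 3, burst=11, C=30
  Priority 4, burst=6, C=36
Average turnaround = 93/4 = 23.25

23.25


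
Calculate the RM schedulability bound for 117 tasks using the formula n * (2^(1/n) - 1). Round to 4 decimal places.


Compute 2^(1/117) = 1.0059419185
Subtract 1: 1.0059419185 - 1 = 0.0059419185
Multiply by n: 117 * 0.0059419185 = 0.6952044645
Round to 4 dp: 0.6952

0.6952


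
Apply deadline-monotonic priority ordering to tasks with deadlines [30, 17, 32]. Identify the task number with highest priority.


Sort tasks by relative deadline (ascending):
  Task 2: deadline = 17
  Task 1: deadline = 30
  Task 3: deadline = 32
Priority order (highest first): [2, 1, 3]
Highest priority task = 2

2


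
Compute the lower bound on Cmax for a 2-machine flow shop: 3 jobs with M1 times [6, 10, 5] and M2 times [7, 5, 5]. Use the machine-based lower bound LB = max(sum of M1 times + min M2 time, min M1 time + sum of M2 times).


LB1 = sum(M1 times) + min(M2 times) = 21 + 5 = 26
LB2 = min(M1 times) + sum(M2 times) = 5 + 17 = 22
Lower bound = max(LB1, LB2) = max(26, 22) = 26

26


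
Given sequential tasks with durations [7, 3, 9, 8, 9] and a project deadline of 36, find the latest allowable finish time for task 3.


LF(activity 3) = deadline - sum of successor durations
Successors: activities 4 through 5 with durations [8, 9]
Sum of successor durations = 17
LF = 36 - 17 = 19

19


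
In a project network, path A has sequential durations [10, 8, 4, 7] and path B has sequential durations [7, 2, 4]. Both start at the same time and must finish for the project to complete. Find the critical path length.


Path A total = 10 + 8 + 4 + 7 = 29
Path B total = 7 + 2 + 4 = 13
Critical path = longest path = max(29, 13) = 29

29


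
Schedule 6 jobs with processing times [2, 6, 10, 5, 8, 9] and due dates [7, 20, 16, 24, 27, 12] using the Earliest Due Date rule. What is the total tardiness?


Sort by due date (EDD order): [(2, 7), (9, 12), (10, 16), (6, 20), (5, 24), (8, 27)]
Compute completion times and tardiness:
  Job 1: p=2, d=7, C=2, tardiness=max(0,2-7)=0
  Job 2: p=9, d=12, C=11, tardiness=max(0,11-12)=0
  Job 3: p=10, d=16, C=21, tardiness=max(0,21-16)=5
  Job 4: p=6, d=20, C=27, tardiness=max(0,27-20)=7
  Job 5: p=5, d=24, C=32, tardiness=max(0,32-24)=8
  Job 6: p=8, d=27, C=40, tardiness=max(0,40-27)=13
Total tardiness = 33

33


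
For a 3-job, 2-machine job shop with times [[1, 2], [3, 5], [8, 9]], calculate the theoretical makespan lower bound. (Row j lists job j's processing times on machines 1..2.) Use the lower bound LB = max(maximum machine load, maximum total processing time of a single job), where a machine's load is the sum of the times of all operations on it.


Machine loads:
  Machine 1: 1 + 3 + 8 = 12
  Machine 2: 2 + 5 + 9 = 16
Max machine load = 16
Job totals:
  Job 1: 3
  Job 2: 8
  Job 3: 17
Max job total = 17
Lower bound = max(16, 17) = 17

17


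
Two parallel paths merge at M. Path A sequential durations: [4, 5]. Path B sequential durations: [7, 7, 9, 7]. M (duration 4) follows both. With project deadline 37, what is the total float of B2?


Forward pass: ES(B2) = sum of predecessors on chain B = 7
EF = ES + duration = 7 + 7 = 14
Backward pass: LF(M) = deadline = 37; LS(M) = 37 - 4 = 33
LF(B2) = LS(M) - sum(successors on chain B) = 33 - 16 = 17
LS = LF - duration = 17 - 7 = 10
Total float = LS - ES = 10 - 7 = 3

3


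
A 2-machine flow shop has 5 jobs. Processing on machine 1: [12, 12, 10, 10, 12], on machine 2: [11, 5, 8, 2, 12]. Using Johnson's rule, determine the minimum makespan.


Apply Johnson's rule:
  Group 1 (a <= b): [(5, 12, 12)]
  Group 2 (a > b): [(1, 12, 11), (3, 10, 8), (2, 12, 5), (4, 10, 2)]
Optimal job order: [5, 1, 3, 2, 4]
Schedule:
  Job 5: M1 done at 12, M2 done at 24
  Job 1: M1 done at 24, M2 done at 35
  Job 3: M1 done at 34, M2 done at 43
  Job 2: M1 done at 46, M2 done at 51
  Job 4: M1 done at 56, M2 done at 58
Makespan = 58

58


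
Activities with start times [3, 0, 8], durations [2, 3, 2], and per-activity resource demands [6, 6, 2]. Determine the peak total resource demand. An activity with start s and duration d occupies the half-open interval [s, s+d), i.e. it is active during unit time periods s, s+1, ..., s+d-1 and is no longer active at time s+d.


Each activity i is active on [start_i, start_i + duration_i).
Compute total resource usage per time slot:
  t=0: active resources = [6], total = 6
  t=1: active resources = [6], total = 6
  t=2: active resources = [6], total = 6
  t=3: active resources = [6], total = 6
  t=4: active resources = [6], total = 6
  t=5: active resources = [], total = 0
  t=6: active resources = [], total = 0
  t=7: active resources = [], total = 0
  t=8: active resources = [2], total = 2
  t=9: active resources = [2], total = 2
Peak resource demand = 6

6


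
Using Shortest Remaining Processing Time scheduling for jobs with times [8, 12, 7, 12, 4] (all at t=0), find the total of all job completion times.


Since all jobs arrive at t=0, SRPT equals SPT ordering.
SPT order: [4, 7, 8, 12, 12]
Completion times:
  Job 1: p=4, C=4
  Job 2: p=7, C=11
  Job 3: p=8, C=19
  Job 4: p=12, C=31
  Job 5: p=12, C=43
Total completion time = 4 + 11 + 19 + 31 + 43 = 108

108


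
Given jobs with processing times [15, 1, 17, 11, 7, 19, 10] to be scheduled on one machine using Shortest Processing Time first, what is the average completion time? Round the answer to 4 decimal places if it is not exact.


Sort jobs by processing time (SPT order): [1, 7, 10, 11, 15, 17, 19]
Compute completion times sequentially:
  Job 1: processing = 1, completes at 1
  Job 2: processing = 7, completes at 8
  Job 3: processing = 10, completes at 18
  Job 4: processing = 11, completes at 29
  Job 5: processing = 15, completes at 44
  Job 6: processing = 17, completes at 61
  Job 7: processing = 19, completes at 80
Sum of completion times = 241
Average completion time = 241/7 = 34.4286

34.4286


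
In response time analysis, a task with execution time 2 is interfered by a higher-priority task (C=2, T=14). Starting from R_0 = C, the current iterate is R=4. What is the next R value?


R_next = C + ceil(R_prev / T_hp) * C_hp
ceil(4 / 14) = ceil(0.2857) = 1
Interference = 1 * 2 = 2
R_next = 2 + 2 = 4
R_next = R_prev, so the iteration has converged (response time = 4).

4


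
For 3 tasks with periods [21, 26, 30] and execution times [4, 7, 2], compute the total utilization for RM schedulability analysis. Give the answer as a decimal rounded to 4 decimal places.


Compute individual utilizations (exact fractions):
  Task 1: C/T = 4/21 (approx. 0.1905)
  Task 2: C/T = 7/26 (approx. 0.2692)
  Task 3: C/T = 2/30 = 1/15 (approx. 0.0667)
Total utilization U = 4/21 + 7/26 + 1/15 = 479/910
Rounded to 4 decimal places: U = 0.5264
RM (Liu & Layland) bound for 3 tasks = 0.779763; compare with U = 479/910 (approx. 0.526374)
U <= bound, so schedulable by RM sufficient condition.

0.5264


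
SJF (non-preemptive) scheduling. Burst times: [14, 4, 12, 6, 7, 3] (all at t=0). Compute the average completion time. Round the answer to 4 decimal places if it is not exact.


SJF order (ascending): [3, 4, 6, 7, 12, 14]
Completion times:
  Job 1: burst=3, C=3
  Job 2: burst=4, C=7
  Job 3: burst=6, C=13
  Job 4: burst=7, C=20
  Job 5: burst=12, C=32
  Job 6: burst=14, C=46
Average completion = 121/6 = 20.1667

20.1667


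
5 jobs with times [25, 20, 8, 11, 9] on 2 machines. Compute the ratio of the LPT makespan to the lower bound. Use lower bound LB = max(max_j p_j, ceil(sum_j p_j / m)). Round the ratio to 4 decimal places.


LPT order: [25, 20, 11, 9, 8]
Machine loads after assignment: [34, 39]
LPT makespan = 39
Lower bound = max(max_job, ceil(total/2)) = max(25, 37) = 37
Ratio = 39 / 37 = 1.0541

1.0541


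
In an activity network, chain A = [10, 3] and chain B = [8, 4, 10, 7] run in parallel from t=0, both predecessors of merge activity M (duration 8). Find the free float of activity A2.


ES(A2) = sum of predecessors on chain A = 10
EF(A2) = ES + duration = 10 + 3 = 13
Successor of A2 is M. ES(M) = max(sum(A), sum(B)) = max(13, 29) = 29
Free float = ES(successor) - EF(current) = 29 - 13 = 16

16


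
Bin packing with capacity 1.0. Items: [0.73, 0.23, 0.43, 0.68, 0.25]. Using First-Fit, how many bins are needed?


Place items sequentially using First-Fit:
  Item 0.73 -> new Bin 1
  Item 0.23 -> Bin 1 (now 0.96)
  Item 0.43 -> new Bin 2
  Item 0.68 -> new Bin 3
  Item 0.25 -> Bin 2 (now 0.68)
Total bins used = 3

3


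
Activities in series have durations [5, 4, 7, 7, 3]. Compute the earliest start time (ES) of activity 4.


Activity 4 starts after activities 1 through 3 complete.
Predecessor durations: [5, 4, 7]
ES = 5 + 4 + 7 = 16

16


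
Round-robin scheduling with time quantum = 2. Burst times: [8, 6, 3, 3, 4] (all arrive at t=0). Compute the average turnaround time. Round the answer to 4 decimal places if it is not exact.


Time quantum = 2
Execution trace:
  J1 runs 2 units, time = 2
  J2 runs 2 units, time = 4
  J3 runs 2 units, time = 6
  J4 runs 2 units, time = 8
  J5 runs 2 units, time = 10
  J1 runs 2 units, time = 12
  J2 runs 2 units, time = 14
  J3 runs 1 units, time = 15
  J4 runs 1 units, time = 16
  J5 runs 2 units, time = 18
  J1 runs 2 units, time = 20
  J2 runs 2 units, time = 22
  J1 runs 2 units, time = 24
Finish times: [24, 22, 15, 16, 18]
Average turnaround = 95/5 = 19.0

19.0


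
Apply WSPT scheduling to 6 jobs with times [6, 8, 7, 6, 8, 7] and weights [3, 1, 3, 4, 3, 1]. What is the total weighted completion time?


Compute p/w ratios and sort ascending (WSPT): [(6, 4), (6, 3), (7, 3), (8, 3), (7, 1), (8, 1)]
Compute weighted completion times:
  Job (p=6,w=4): C=6, w*C=4*6=24
  Job (p=6,w=3): C=12, w*C=3*12=36
  Job (p=7,w=3): C=19, w*C=3*19=57
  Job (p=8,w=3): C=27, w*C=3*27=81
  Job (p=7,w=1): C=34, w*C=1*34=34
  Job (p=8,w=1): C=42, w*C=1*42=42
Total weighted completion time = 274

274


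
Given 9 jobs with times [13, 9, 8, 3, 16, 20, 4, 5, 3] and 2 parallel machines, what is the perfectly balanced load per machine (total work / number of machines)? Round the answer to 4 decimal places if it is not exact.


Total processing time = 13 + 9 + 8 + 3 + 16 + 20 + 4 + 5 + 3 = 81
Number of machines = 2
Ideal balanced load = 81 / 2 = 40.5

40.5


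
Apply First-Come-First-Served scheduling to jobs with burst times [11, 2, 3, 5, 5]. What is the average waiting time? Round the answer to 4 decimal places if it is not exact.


FCFS order (as given): [11, 2, 3, 5, 5]
Waiting times:
  Job 1: wait = 0
  Job 2: wait = 11
  Job 3: wait = 13
  Job 4: wait = 16
  Job 5: wait = 21
Sum of waiting times = 61
Average waiting time = 61/5 = 12.2

12.2


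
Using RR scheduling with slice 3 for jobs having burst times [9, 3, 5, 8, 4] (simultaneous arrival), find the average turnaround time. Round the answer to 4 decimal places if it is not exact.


Time quantum = 3
Execution trace:
  J1 runs 3 units, time = 3
  J2 runs 3 units, time = 6
  J3 runs 3 units, time = 9
  J4 runs 3 units, time = 12
  J5 runs 3 units, time = 15
  J1 runs 3 units, time = 18
  J3 runs 2 units, time = 20
  J4 runs 3 units, time = 23
  J5 runs 1 units, time = 24
  J1 runs 3 units, time = 27
  J4 runs 2 units, time = 29
Finish times: [27, 6, 20, 29, 24]
Average turnaround = 106/5 = 21.2

21.2


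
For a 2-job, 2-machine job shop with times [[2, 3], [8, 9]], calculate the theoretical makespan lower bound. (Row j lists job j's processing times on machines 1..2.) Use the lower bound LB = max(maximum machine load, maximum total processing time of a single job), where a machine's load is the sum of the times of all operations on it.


Machine loads:
  Machine 1: 2 + 8 = 10
  Machine 2: 3 + 9 = 12
Max machine load = 12
Job totals:
  Job 1: 5
  Job 2: 17
Max job total = 17
Lower bound = max(12, 17) = 17

17


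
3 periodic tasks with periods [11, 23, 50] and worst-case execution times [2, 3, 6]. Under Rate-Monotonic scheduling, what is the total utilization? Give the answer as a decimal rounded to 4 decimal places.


Compute individual utilizations (exact fractions):
  Task 1: C/T = 2/11 (approx. 0.1818)
  Task 2: C/T = 3/23 (approx. 0.1304)
  Task 3: C/T = 6/50 = 3/25 (approx. 0.12)
Total utilization U = 2/11 + 3/23 + 3/25 = 2734/6325
Rounded to 4 decimal places: U = 0.4323
RM (Liu & Layland) bound for 3 tasks = 0.779763; compare with U = 2734/6325 (approx. 0.432253)
U <= bound, so schedulable by RM sufficient condition.

0.4323


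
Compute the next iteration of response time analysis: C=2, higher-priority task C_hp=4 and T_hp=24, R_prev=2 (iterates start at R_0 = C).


R_next = C + ceil(R_prev / T_hp) * C_hp
ceil(2 / 24) = ceil(0.0833) = 1
Interference = 1 * 4 = 4
R_next = 2 + 4 = 6

6


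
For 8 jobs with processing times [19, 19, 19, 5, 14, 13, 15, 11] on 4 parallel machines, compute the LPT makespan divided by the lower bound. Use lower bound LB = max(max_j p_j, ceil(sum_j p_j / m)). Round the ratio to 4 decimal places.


LPT order: [19, 19, 19, 15, 14, 13, 11, 5]
Machine loads after assignment: [32, 30, 24, 29]
LPT makespan = 32
Lower bound = max(max_job, ceil(total/4)) = max(19, 29) = 29
Ratio = 32 / 29 = 1.1034

1.1034


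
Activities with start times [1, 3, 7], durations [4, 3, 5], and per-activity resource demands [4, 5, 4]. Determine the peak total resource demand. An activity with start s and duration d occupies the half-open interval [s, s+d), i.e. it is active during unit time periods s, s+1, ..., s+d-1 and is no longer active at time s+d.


Each activity i is active on [start_i, start_i + duration_i).
Compute total resource usage per time slot:
  t=0: active resources = [], total = 0
  t=1: active resources = [4], total = 4
  t=2: active resources = [4], total = 4
  t=3: active resources = [4, 5], total = 9
  t=4: active resources = [4, 5], total = 9
  t=5: active resources = [5], total = 5
  t=6: active resources = [], total = 0
  t=7: active resources = [4], total = 4
  t=8: active resources = [4], total = 4
  t=9: active resources = [4], total = 4
  t=10: active resources = [4], total = 4
  t=11: active resources = [4], total = 4
Peak resource demand = 9

9


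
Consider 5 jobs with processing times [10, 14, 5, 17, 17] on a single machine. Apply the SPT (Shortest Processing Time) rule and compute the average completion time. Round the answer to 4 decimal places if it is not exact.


Sort jobs by processing time (SPT order): [5, 10, 14, 17, 17]
Compute completion times sequentially:
  Job 1: processing = 5, completes at 5
  Job 2: processing = 10, completes at 15
  Job 3: processing = 14, completes at 29
  Job 4: processing = 17, completes at 46
  Job 5: processing = 17, completes at 63
Sum of completion times = 158
Average completion time = 158/5 = 31.6

31.6


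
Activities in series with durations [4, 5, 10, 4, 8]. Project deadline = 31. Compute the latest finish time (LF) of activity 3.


LF(activity 3) = deadline - sum of successor durations
Successors: activities 4 through 5 with durations [4, 8]
Sum of successor durations = 12
LF = 31 - 12 = 19

19


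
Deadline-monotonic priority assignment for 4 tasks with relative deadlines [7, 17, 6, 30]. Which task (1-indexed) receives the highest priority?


Sort tasks by relative deadline (ascending):
  Task 3: deadline = 6
  Task 1: deadline = 7
  Task 2: deadline = 17
  Task 4: deadline = 30
Priority order (highest first): [3, 1, 2, 4]
Highest priority task = 3

3


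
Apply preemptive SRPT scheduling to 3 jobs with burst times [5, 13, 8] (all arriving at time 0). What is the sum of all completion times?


Since all jobs arrive at t=0, SRPT equals SPT ordering.
SPT order: [5, 8, 13]
Completion times:
  Job 1: p=5, C=5
  Job 2: p=8, C=13
  Job 3: p=13, C=26
Total completion time = 5 + 13 + 26 = 44

44


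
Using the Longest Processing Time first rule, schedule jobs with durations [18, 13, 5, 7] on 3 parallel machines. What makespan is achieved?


Sort jobs in decreasing order (LPT): [18, 13, 7, 5]
Assign each job to the least loaded machine:
  Machine 1: jobs [18], load = 18
  Machine 2: jobs [13], load = 13
  Machine 3: jobs [7, 5], load = 12
Makespan = max load = 18

18


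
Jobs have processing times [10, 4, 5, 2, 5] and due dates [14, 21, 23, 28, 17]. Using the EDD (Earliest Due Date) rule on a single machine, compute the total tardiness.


Sort by due date (EDD order): [(10, 14), (5, 17), (4, 21), (5, 23), (2, 28)]
Compute completion times and tardiness:
  Job 1: p=10, d=14, C=10, tardiness=max(0,10-14)=0
  Job 2: p=5, d=17, C=15, tardiness=max(0,15-17)=0
  Job 3: p=4, d=21, C=19, tardiness=max(0,19-21)=0
  Job 4: p=5, d=23, C=24, tardiness=max(0,24-23)=1
  Job 5: p=2, d=28, C=26, tardiness=max(0,26-28)=0
Total tardiness = 1

1


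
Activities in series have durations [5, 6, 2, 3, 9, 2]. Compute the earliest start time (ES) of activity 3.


Activity 3 starts after activities 1 through 2 complete.
Predecessor durations: [5, 6]
ES = 5 + 6 = 11

11


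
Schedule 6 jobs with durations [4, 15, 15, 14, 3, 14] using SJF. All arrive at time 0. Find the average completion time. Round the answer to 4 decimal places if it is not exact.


SJF order (ascending): [3, 4, 14, 14, 15, 15]
Completion times:
  Job 1: burst=3, C=3
  Job 2: burst=4, C=7
  Job 3: burst=14, C=21
  Job 4: burst=14, C=35
  Job 5: burst=15, C=50
  Job 6: burst=15, C=65
Average completion = 181/6 = 30.1667

30.1667


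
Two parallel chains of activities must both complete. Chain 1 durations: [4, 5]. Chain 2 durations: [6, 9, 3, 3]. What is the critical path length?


Path A total = 4 + 5 = 9
Path B total = 6 + 9 + 3 + 3 = 21
Critical path = longest path = max(9, 21) = 21

21


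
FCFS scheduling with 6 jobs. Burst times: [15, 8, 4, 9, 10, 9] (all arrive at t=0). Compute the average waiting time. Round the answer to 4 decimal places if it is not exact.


FCFS order (as given): [15, 8, 4, 9, 10, 9]
Waiting times:
  Job 1: wait = 0
  Job 2: wait = 15
  Job 3: wait = 23
  Job 4: wait = 27
  Job 5: wait = 36
  Job 6: wait = 46
Sum of waiting times = 147
Average waiting time = 147/6 = 24.5

24.5


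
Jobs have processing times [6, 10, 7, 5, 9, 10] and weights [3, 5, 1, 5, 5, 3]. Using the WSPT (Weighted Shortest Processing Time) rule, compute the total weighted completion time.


Compute p/w ratios and sort ascending (WSPT): [(5, 5), (9, 5), (6, 3), (10, 5), (10, 3), (7, 1)]
Compute weighted completion times:
  Job (p=5,w=5): C=5, w*C=5*5=25
  Job (p=9,w=5): C=14, w*C=5*14=70
  Job (p=6,w=3): C=20, w*C=3*20=60
  Job (p=10,w=5): C=30, w*C=5*30=150
  Job (p=10,w=3): C=40, w*C=3*40=120
  Job (p=7,w=1): C=47, w*C=1*47=47
Total weighted completion time = 472

472


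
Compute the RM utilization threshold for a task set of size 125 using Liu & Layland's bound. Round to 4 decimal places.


Compute 2^(1/125) = 1.0055605804
Subtract 1: 1.0055605804 - 1 = 0.0055605804
Multiply by n: 125 * 0.0055605804 = 0.6950725500
Round to 4 dp: 0.6951

0.6951


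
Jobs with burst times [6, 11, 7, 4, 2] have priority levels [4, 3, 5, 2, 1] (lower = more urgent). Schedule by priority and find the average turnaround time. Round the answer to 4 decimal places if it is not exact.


Sort by priority (ascending = highest first):
Order: [(1, 2), (2, 4), (3, 11), (4, 6), (5, 7)]
Completion times:
  Priority 1, burst=2, C=2
  Priority 2, burst=4, C=6
  Priority 3, burst=11, C=17
  Priority 4, burst=6, C=23
  Priority 5, burst=7, C=30
Average turnaround = 78/5 = 15.6

15.6


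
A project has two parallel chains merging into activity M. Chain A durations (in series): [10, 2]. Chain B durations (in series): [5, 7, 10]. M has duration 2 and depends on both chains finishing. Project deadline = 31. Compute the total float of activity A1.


Forward pass: ES(A1) = sum of predecessors on chain A = 0
EF = ES + duration = 0 + 10 = 10
Backward pass: LF(M) = deadline = 31; LS(M) = 31 - 2 = 29
LF(A1) = LS(M) - sum(successors on chain A) = 29 - 2 = 27
LS = LF - duration = 27 - 10 = 17
Total float = LS - ES = 17 - 0 = 17

17


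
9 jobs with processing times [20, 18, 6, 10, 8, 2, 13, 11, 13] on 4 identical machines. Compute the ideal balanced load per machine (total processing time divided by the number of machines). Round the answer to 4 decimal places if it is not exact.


Total processing time = 20 + 18 + 6 + 10 + 8 + 2 + 13 + 11 + 13 = 101
Number of machines = 4
Ideal balanced load = 101 / 4 = 25.25

25.25


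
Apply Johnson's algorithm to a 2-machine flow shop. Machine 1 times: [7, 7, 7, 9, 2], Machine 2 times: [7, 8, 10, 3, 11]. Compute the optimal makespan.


Apply Johnson's rule:
  Group 1 (a <= b): [(5, 2, 11), (1, 7, 7), (2, 7, 8), (3, 7, 10)]
  Group 2 (a > b): [(4, 9, 3)]
Optimal job order: [5, 1, 2, 3, 4]
Schedule:
  Job 5: M1 done at 2, M2 done at 13
  Job 1: M1 done at 9, M2 done at 20
  Job 2: M1 done at 16, M2 done at 28
  Job 3: M1 done at 23, M2 done at 38
  Job 4: M1 done at 32, M2 done at 41
Makespan = 41

41


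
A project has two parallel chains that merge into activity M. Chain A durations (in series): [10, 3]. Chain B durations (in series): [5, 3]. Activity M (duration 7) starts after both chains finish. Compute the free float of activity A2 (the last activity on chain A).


ES(A2) = sum of predecessors on chain A = 10
EF(A2) = ES + duration = 10 + 3 = 13
Successor of A2 is M. ES(M) = max(sum(A), sum(B)) = max(13, 8) = 13
Free float = ES(successor) - EF(current) = 13 - 13 = 0

0


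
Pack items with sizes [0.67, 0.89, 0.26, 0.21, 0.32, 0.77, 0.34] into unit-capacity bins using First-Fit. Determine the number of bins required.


Place items sequentially using First-Fit:
  Item 0.67 -> new Bin 1
  Item 0.89 -> new Bin 2
  Item 0.26 -> Bin 1 (now 0.93)
  Item 0.21 -> new Bin 3
  Item 0.32 -> Bin 3 (now 0.53)
  Item 0.77 -> new Bin 4
  Item 0.34 -> Bin 3 (now 0.87)
Total bins used = 4

4


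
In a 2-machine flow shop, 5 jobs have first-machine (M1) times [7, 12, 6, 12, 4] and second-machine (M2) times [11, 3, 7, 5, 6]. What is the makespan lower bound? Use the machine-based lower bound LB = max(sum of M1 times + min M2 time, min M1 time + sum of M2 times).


LB1 = sum(M1 times) + min(M2 times) = 41 + 3 = 44
LB2 = min(M1 times) + sum(M2 times) = 4 + 32 = 36
Lower bound = max(LB1, LB2) = max(44, 36) = 44

44


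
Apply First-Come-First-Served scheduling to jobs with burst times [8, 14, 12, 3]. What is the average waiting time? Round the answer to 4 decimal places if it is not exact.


FCFS order (as given): [8, 14, 12, 3]
Waiting times:
  Job 1: wait = 0
  Job 2: wait = 8
  Job 3: wait = 22
  Job 4: wait = 34
Sum of waiting times = 64
Average waiting time = 64/4 = 16.0

16.0


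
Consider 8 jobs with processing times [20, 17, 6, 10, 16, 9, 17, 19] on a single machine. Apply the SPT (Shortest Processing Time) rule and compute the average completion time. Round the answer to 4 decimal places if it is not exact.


Sort jobs by processing time (SPT order): [6, 9, 10, 16, 17, 17, 19, 20]
Compute completion times sequentially:
  Job 1: processing = 6, completes at 6
  Job 2: processing = 9, completes at 15
  Job 3: processing = 10, completes at 25
  Job 4: processing = 16, completes at 41
  Job 5: processing = 17, completes at 58
  Job 6: processing = 17, completes at 75
  Job 7: processing = 19, completes at 94
  Job 8: processing = 20, completes at 114
Sum of completion times = 428
Average completion time = 428/8 = 53.5

53.5


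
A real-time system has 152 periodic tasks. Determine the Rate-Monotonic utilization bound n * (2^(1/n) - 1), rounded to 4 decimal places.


Compute 2^(1/152) = 1.0045705923
Subtract 1: 1.0045705923 - 1 = 0.0045705923
Multiply by n: 152 * 0.0045705923 = 0.6947300296
Round to 4 dp: 0.6947

0.6947


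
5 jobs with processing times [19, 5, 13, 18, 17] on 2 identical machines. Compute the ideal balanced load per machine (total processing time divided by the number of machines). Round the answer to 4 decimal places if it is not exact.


Total processing time = 19 + 5 + 13 + 18 + 17 = 72
Number of machines = 2
Ideal balanced load = 72 / 2 = 36.0

36.0


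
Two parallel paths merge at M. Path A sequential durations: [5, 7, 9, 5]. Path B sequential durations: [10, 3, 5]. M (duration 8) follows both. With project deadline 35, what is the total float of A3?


Forward pass: ES(A3) = sum of predecessors on chain A = 12
EF = ES + duration = 12 + 9 = 21
Backward pass: LF(M) = deadline = 35; LS(M) = 35 - 8 = 27
LF(A3) = LS(M) - sum(successors on chain A) = 27 - 5 = 22
LS = LF - duration = 22 - 9 = 13
Total float = LS - ES = 13 - 12 = 1

1


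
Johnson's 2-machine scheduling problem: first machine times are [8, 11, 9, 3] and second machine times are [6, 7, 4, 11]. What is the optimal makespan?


Apply Johnson's rule:
  Group 1 (a <= b): [(4, 3, 11)]
  Group 2 (a > b): [(2, 11, 7), (1, 8, 6), (3, 9, 4)]
Optimal job order: [4, 2, 1, 3]
Schedule:
  Job 4: M1 done at 3, M2 done at 14
  Job 2: M1 done at 14, M2 done at 21
  Job 1: M1 done at 22, M2 done at 28
  Job 3: M1 done at 31, M2 done at 35
Makespan = 35

35


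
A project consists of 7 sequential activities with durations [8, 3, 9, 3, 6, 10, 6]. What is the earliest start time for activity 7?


Activity 7 starts after activities 1 through 6 complete.
Predecessor durations: [8, 3, 9, 3, 6, 10]
ES = 8 + 3 + 9 + 3 + 6 + 10 = 39

39


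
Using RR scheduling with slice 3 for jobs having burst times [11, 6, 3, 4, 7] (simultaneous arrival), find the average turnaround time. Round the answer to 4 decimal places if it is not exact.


Time quantum = 3
Execution trace:
  J1 runs 3 units, time = 3
  J2 runs 3 units, time = 6
  J3 runs 3 units, time = 9
  J4 runs 3 units, time = 12
  J5 runs 3 units, time = 15
  J1 runs 3 units, time = 18
  J2 runs 3 units, time = 21
  J4 runs 1 units, time = 22
  J5 runs 3 units, time = 25
  J1 runs 3 units, time = 28
  J5 runs 1 units, time = 29
  J1 runs 2 units, time = 31
Finish times: [31, 21, 9, 22, 29]
Average turnaround = 112/5 = 22.4

22.4


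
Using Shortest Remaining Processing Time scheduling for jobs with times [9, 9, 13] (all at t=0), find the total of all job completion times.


Since all jobs arrive at t=0, SRPT equals SPT ordering.
SPT order: [9, 9, 13]
Completion times:
  Job 1: p=9, C=9
  Job 2: p=9, C=18
  Job 3: p=13, C=31
Total completion time = 9 + 18 + 31 = 58

58


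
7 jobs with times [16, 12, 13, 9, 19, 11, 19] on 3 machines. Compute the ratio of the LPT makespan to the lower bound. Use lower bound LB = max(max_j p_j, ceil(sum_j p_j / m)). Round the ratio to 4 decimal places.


LPT order: [19, 19, 16, 13, 12, 11, 9]
Machine loads after assignment: [31, 30, 38]
LPT makespan = 38
Lower bound = max(max_job, ceil(total/3)) = max(19, 33) = 33
Ratio = 38 / 33 = 1.1515

1.1515


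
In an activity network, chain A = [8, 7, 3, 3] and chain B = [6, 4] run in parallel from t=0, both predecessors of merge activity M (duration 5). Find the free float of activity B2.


ES(B2) = sum of predecessors on chain B = 6
EF(B2) = ES + duration = 6 + 4 = 10
Successor of B2 is M. ES(M) = max(sum(A), sum(B)) = max(21, 10) = 21
Free float = ES(successor) - EF(current) = 21 - 10 = 11

11


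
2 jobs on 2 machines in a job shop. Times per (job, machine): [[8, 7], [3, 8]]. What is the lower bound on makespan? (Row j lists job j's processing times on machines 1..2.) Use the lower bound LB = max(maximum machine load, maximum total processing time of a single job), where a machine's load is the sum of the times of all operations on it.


Machine loads:
  Machine 1: 8 + 3 = 11
  Machine 2: 7 + 8 = 15
Max machine load = 15
Job totals:
  Job 1: 15
  Job 2: 11
Max job total = 15
Lower bound = max(15, 15) = 15

15


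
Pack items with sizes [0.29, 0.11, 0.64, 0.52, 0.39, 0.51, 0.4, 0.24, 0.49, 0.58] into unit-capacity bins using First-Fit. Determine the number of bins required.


Place items sequentially using First-Fit:
  Item 0.29 -> new Bin 1
  Item 0.11 -> Bin 1 (now 0.4)
  Item 0.64 -> new Bin 2
  Item 0.52 -> Bin 1 (now 0.92)
  Item 0.39 -> new Bin 3
  Item 0.51 -> Bin 3 (now 0.9)
  Item 0.4 -> new Bin 4
  Item 0.24 -> Bin 2 (now 0.88)
  Item 0.49 -> Bin 4 (now 0.89)
  Item 0.58 -> new Bin 5
Total bins used = 5

5


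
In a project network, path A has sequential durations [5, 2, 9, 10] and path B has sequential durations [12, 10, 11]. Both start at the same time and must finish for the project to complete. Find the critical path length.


Path A total = 5 + 2 + 9 + 10 = 26
Path B total = 12 + 10 + 11 = 33
Critical path = longest path = max(26, 33) = 33

33


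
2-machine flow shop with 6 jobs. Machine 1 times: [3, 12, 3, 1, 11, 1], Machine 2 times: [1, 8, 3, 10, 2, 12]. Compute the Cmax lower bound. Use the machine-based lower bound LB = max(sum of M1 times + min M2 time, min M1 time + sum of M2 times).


LB1 = sum(M1 times) + min(M2 times) = 31 + 1 = 32
LB2 = min(M1 times) + sum(M2 times) = 1 + 36 = 37
Lower bound = max(LB1, LB2) = max(32, 37) = 37

37


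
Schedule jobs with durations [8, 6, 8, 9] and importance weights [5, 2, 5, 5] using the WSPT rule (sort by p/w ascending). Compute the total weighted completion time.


Compute p/w ratios and sort ascending (WSPT): [(8, 5), (8, 5), (9, 5), (6, 2)]
Compute weighted completion times:
  Job (p=8,w=5): C=8, w*C=5*8=40
  Job (p=8,w=5): C=16, w*C=5*16=80
  Job (p=9,w=5): C=25, w*C=5*25=125
  Job (p=6,w=2): C=31, w*C=2*31=62
Total weighted completion time = 307

307


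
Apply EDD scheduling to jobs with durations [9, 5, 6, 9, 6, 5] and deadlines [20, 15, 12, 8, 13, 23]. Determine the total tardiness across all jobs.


Sort by due date (EDD order): [(9, 8), (6, 12), (6, 13), (5, 15), (9, 20), (5, 23)]
Compute completion times and tardiness:
  Job 1: p=9, d=8, C=9, tardiness=max(0,9-8)=1
  Job 2: p=6, d=12, C=15, tardiness=max(0,15-12)=3
  Job 3: p=6, d=13, C=21, tardiness=max(0,21-13)=8
  Job 4: p=5, d=15, C=26, tardiness=max(0,26-15)=11
  Job 5: p=9, d=20, C=35, tardiness=max(0,35-20)=15
  Job 6: p=5, d=23, C=40, tardiness=max(0,40-23)=17
Total tardiness = 55

55


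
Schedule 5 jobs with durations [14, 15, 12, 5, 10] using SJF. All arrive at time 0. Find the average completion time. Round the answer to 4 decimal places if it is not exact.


SJF order (ascending): [5, 10, 12, 14, 15]
Completion times:
  Job 1: burst=5, C=5
  Job 2: burst=10, C=15
  Job 3: burst=12, C=27
  Job 4: burst=14, C=41
  Job 5: burst=15, C=56
Average completion = 144/5 = 28.8

28.8


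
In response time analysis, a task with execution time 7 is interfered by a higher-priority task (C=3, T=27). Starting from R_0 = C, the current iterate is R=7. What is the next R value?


R_next = C + ceil(R_prev / T_hp) * C_hp
ceil(7 / 27) = ceil(0.2593) = 1
Interference = 1 * 3 = 3
R_next = 7 + 3 = 10

10


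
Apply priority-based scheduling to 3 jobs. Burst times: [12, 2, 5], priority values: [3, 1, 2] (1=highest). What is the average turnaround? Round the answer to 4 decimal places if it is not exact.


Sort by priority (ascending = highest first):
Order: [(1, 2), (2, 5), (3, 12)]
Completion times:
  Priority 1, burst=2, C=2
  Priority 2, burst=5, C=7
  Priority 3, burst=12, C=19
Average turnaround = 28/3 = 9.3333

9.3333


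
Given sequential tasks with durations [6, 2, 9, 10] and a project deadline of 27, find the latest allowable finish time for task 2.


LF(activity 2) = deadline - sum of successor durations
Successors: activities 3 through 4 with durations [9, 10]
Sum of successor durations = 19
LF = 27 - 19 = 8

8


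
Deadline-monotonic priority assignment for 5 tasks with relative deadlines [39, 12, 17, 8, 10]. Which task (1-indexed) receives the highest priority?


Sort tasks by relative deadline (ascending):
  Task 4: deadline = 8
  Task 5: deadline = 10
  Task 2: deadline = 12
  Task 3: deadline = 17
  Task 1: deadline = 39
Priority order (highest first): [4, 5, 2, 3, 1]
Highest priority task = 4

4


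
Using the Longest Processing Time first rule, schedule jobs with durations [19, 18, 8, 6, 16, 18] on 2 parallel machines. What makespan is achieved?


Sort jobs in decreasing order (LPT): [19, 18, 18, 16, 8, 6]
Assign each job to the least loaded machine:
  Machine 1: jobs [19, 16, 8], load = 43
  Machine 2: jobs [18, 18, 6], load = 42
Makespan = max load = 43

43


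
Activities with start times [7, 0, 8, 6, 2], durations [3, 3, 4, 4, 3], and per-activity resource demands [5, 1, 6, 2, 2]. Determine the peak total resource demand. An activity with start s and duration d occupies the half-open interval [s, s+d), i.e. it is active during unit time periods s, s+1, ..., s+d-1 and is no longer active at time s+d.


Each activity i is active on [start_i, start_i + duration_i).
Compute total resource usage per time slot:
  t=0: active resources = [1], total = 1
  t=1: active resources = [1], total = 1
  t=2: active resources = [1, 2], total = 3
  t=3: active resources = [2], total = 2
  t=4: active resources = [2], total = 2
  t=5: active resources = [], total = 0
  t=6: active resources = [2], total = 2
  t=7: active resources = [5, 2], total = 7
  t=8: active resources = [5, 6, 2], total = 13
  t=9: active resources = [5, 6, 2], total = 13
  t=10: active resources = [6], total = 6
  t=11: active resources = [6], total = 6
Peak resource demand = 13

13


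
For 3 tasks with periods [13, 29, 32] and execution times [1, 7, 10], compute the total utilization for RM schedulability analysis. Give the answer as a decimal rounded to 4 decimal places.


Compute individual utilizations (exact fractions):
  Task 1: C/T = 1/13 (approx. 0.0769)
  Task 2: C/T = 7/29 (approx. 0.2414)
  Task 3: C/T = 10/32 = 5/16 (approx. 0.3125)
Total utilization U = 1/13 + 7/29 + 5/16 = 3805/6032
Rounded to 4 decimal places: U = 0.6308
RM (Liu & Layland) bound for 3 tasks = 0.779763; compare with U = 3805/6032 (approx. 0.630802)
U <= bound, so schedulable by RM sufficient condition.

0.6308


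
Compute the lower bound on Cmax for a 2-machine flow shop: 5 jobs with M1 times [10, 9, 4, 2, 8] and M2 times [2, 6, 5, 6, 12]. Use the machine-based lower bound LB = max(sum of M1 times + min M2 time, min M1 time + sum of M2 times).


LB1 = sum(M1 times) + min(M2 times) = 33 + 2 = 35
LB2 = min(M1 times) + sum(M2 times) = 2 + 31 = 33
Lower bound = max(LB1, LB2) = max(35, 33) = 35

35


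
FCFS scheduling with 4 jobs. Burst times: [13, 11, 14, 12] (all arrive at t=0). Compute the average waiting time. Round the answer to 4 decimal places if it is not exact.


FCFS order (as given): [13, 11, 14, 12]
Waiting times:
  Job 1: wait = 0
  Job 2: wait = 13
  Job 3: wait = 24
  Job 4: wait = 38
Sum of waiting times = 75
Average waiting time = 75/4 = 18.75

18.75


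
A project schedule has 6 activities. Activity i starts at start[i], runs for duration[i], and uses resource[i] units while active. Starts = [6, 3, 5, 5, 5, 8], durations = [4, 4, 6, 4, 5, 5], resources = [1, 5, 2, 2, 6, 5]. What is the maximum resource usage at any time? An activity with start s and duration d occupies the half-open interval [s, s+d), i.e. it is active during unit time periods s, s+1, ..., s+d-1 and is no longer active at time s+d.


Each activity i is active on [start_i, start_i + duration_i).
Compute total resource usage per time slot:
  t=0: active resources = [], total = 0
  t=1: active resources = [], total = 0
  t=2: active resources = [], total = 0
  t=3: active resources = [5], total = 5
  t=4: active resources = [5], total = 5
  t=5: active resources = [5, 2, 2, 6], total = 15
  t=6: active resources = [1, 5, 2, 2, 6], total = 16
  t=7: active resources = [1, 2, 2, 6], total = 11
  t=8: active resources = [1, 2, 2, 6, 5], total = 16
  t=9: active resources = [1, 2, 6, 5], total = 14
  t=10: active resources = [2, 5], total = 7
  t=11: active resources = [5], total = 5
  t=12: active resources = [5], total = 5
Peak resource demand = 16

16


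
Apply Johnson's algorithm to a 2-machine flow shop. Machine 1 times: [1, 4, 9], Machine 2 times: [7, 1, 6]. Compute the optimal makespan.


Apply Johnson's rule:
  Group 1 (a <= b): [(1, 1, 7)]
  Group 2 (a > b): [(3, 9, 6), (2, 4, 1)]
Optimal job order: [1, 3, 2]
Schedule:
  Job 1: M1 done at 1, M2 done at 8
  Job 3: M1 done at 10, M2 done at 16
  Job 2: M1 done at 14, M2 done at 17
Makespan = 17

17


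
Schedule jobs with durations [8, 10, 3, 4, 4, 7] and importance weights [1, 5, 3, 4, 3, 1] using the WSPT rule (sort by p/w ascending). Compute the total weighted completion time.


Compute p/w ratios and sort ascending (WSPT): [(3, 3), (4, 4), (4, 3), (10, 5), (7, 1), (8, 1)]
Compute weighted completion times:
  Job (p=3,w=3): C=3, w*C=3*3=9
  Job (p=4,w=4): C=7, w*C=4*7=28
  Job (p=4,w=3): C=11, w*C=3*11=33
  Job (p=10,w=5): C=21, w*C=5*21=105
  Job (p=7,w=1): C=28, w*C=1*28=28
  Job (p=8,w=1): C=36, w*C=1*36=36
Total weighted completion time = 239

239


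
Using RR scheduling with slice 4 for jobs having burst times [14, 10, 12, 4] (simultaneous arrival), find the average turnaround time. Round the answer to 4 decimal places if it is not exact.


Time quantum = 4
Execution trace:
  J1 runs 4 units, time = 4
  J2 runs 4 units, time = 8
  J3 runs 4 units, time = 12
  J4 runs 4 units, time = 16
  J1 runs 4 units, time = 20
  J2 runs 4 units, time = 24
  J3 runs 4 units, time = 28
  J1 runs 4 units, time = 32
  J2 runs 2 units, time = 34
  J3 runs 4 units, time = 38
  J1 runs 2 units, time = 40
Finish times: [40, 34, 38, 16]
Average turnaround = 128/4 = 32.0

32.0


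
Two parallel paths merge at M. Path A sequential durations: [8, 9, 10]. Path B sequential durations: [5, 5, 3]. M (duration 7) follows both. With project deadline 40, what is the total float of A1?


Forward pass: ES(A1) = sum of predecessors on chain A = 0
EF = ES + duration = 0 + 8 = 8
Backward pass: LF(M) = deadline = 40; LS(M) = 40 - 7 = 33
LF(A1) = LS(M) - sum(successors on chain A) = 33 - 19 = 14
LS = LF - duration = 14 - 8 = 6
Total float = LS - ES = 6 - 0 = 6

6


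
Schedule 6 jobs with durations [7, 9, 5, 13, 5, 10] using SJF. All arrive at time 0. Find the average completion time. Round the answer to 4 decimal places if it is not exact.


SJF order (ascending): [5, 5, 7, 9, 10, 13]
Completion times:
  Job 1: burst=5, C=5
  Job 2: burst=5, C=10
  Job 3: burst=7, C=17
  Job 4: burst=9, C=26
  Job 5: burst=10, C=36
  Job 6: burst=13, C=49
Average completion = 143/6 = 23.8333

23.8333


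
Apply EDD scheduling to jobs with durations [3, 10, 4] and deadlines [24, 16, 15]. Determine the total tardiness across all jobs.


Sort by due date (EDD order): [(4, 15), (10, 16), (3, 24)]
Compute completion times and tardiness:
  Job 1: p=4, d=15, C=4, tardiness=max(0,4-15)=0
  Job 2: p=10, d=16, C=14, tardiness=max(0,14-16)=0
  Job 3: p=3, d=24, C=17, tardiness=max(0,17-24)=0
Total tardiness = 0

0


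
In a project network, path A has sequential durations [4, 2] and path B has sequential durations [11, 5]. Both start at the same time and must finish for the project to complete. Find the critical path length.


Path A total = 4 + 2 = 6
Path B total = 11 + 5 = 16
Critical path = longest path = max(6, 16) = 16

16


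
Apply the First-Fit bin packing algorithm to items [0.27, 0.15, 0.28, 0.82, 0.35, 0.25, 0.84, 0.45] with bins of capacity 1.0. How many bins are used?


Place items sequentially using First-Fit:
  Item 0.27 -> new Bin 1
  Item 0.15 -> Bin 1 (now 0.42)
  Item 0.28 -> Bin 1 (now 0.7)
  Item 0.82 -> new Bin 2
  Item 0.35 -> new Bin 3
  Item 0.25 -> Bin 1 (now 0.95)
  Item 0.84 -> new Bin 4
  Item 0.45 -> Bin 3 (now 0.8)
Total bins used = 4

4


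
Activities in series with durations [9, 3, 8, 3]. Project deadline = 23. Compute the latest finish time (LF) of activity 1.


LF(activity 1) = deadline - sum of successor durations
Successors: activities 2 through 4 with durations [3, 8, 3]
Sum of successor durations = 14
LF = 23 - 14 = 9

9
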